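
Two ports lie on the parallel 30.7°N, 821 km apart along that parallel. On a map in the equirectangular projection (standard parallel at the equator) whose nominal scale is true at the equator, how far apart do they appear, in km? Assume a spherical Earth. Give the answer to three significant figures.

For the equirectangular projection with φ₀ = 0 (plate carrée), h = 1 along meridians and k = sec φ along parallels.
Along the parallel, k = sec 30.7° = 1/0.8599 = 1.163.
Map distance = 821 × 1.163 ≈ 955 km.

955 km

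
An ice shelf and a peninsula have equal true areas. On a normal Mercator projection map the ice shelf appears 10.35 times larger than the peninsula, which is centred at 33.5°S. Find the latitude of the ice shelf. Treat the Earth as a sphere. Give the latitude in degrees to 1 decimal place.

Mercator areal scale is sec²φ, so apparent-area ratio = sec²φ₁ / sec²φ₂ = cos²φ₂ / cos²φ₁.
cos²φ₂ / cos²φ₁ = 10.35  ⇒  cos φ₁ = cos 33.5° / √10.35 = 0.8339/3.217 = 0.2592.
φ₁ = arccos(0.2592) ≈ 75.0°.

75.0°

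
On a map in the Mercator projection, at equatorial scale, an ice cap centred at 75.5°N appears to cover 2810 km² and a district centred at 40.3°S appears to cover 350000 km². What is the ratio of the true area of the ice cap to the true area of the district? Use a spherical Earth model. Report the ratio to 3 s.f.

0.000865

Mercator's areal exaggeration is sec²φ; hence true area = (apparent area) · cos²φ.
True area of ice cap: 2810 × cos²(75.5°) = 2810 × 0.06269 = 176.2 km².
True area of district: 350000 × cos²(40.3°) = 350000 × 0.5817 = 203600 km².
Ratio = 176.2 / 203600 ≈ 0.000865.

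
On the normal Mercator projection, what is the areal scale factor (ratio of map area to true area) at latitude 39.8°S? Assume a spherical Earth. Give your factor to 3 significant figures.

1.69

The Mercator projection is conformal; its linear scale factor is the same in every direction and equals sec φ = 1/cos φ.
Areal scale = k² = sec²φ = 1/cos²(39.8°) = 1/0.7683² = 1.694.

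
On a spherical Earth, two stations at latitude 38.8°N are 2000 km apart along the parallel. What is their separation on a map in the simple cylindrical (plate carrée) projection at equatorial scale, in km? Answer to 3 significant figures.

For the equirectangular projection with φ₀ = 0 (plate carrée), h = 1 along meridians and k = sec φ along parallels.
Along the parallel, k = sec 38.8° = 1/0.7793 = 1.283.
Map distance = 2000 × 1.283 ≈ 2570 km.

2570 km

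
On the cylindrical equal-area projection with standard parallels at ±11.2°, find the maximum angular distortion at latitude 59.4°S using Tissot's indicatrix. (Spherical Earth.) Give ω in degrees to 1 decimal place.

A cylindrical equal-area projection with standard parallel φ₀ has meridian scale h = cos φ / cos φ₀ and parallel scale k = cos φ₀ / cos φ (so areas are preserved, h·k = 1).
At 59.4°: h = 0.5189, k = 1.927; principal scales a = 1.927, b = 0.5189.
sin(ω/2) = (a − b)/(a + b) = 1.408/2.446 = 0.5757, so ω = 2 arcsin(0.5757) ≈ 70.3°.

70.3°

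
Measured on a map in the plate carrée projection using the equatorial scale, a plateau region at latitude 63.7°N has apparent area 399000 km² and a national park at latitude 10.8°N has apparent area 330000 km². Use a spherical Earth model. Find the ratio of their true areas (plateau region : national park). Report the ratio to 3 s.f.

Plate carrée has h = 1 and k = sec φ, giving areal scale sec φ; true area = (apparent area) · cos φ.
True area of plateau region: 399000 × cos(63.7°) = 399000 × 0.4431 = 176800 km².
True area of national park: 330000 × cos(10.8°) = 330000 × 0.9823 = 324200 km².
Ratio = 176800 / 324200 ≈ 0.545.

0.545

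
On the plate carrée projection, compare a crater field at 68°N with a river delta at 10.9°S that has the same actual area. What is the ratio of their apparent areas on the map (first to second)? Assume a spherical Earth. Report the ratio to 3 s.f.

Plate carrée maps x = Rλ, y = Rφ. The meridian scale is h = 1 and the parallel scale is k = 1/cos φ = sec φ.
Areal scale at 68°: h·k = 1.000 × 2.669 = 2.669.
Areal scale at 10.9°: h·k = 1.000 × 1.018 = 1.018.
Ratio = 2.669/1.018 ≈ 2.62.

2.62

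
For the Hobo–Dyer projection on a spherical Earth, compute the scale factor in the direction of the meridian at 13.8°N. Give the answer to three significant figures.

1.22

The Hobo–Dyer projection is cylindrical equal-area with φ₀ = 37.5°. For cylindrical equal-area with standard parallel φ₀, h = cos φ / cos φ₀ and k = cos φ₀ / cos φ, so h·k = 1.
h = cos 13.8° / cos 37.5° = 0.9711/0.7934 = 1.224.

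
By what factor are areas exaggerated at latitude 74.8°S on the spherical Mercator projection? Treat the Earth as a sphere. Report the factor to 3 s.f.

For Mercator, h = k = sec φ (a conformal cylindrical projection has a single point scale, 1/cos φ).
Areal scale = k² = sec²φ = 1/cos²(74.8°) = 1/0.2622² = 14.55.

14.5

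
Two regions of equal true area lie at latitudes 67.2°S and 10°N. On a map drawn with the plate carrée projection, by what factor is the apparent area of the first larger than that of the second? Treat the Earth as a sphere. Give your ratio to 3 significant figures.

2.54

Plate carrée maps x = Rλ, y = Rφ. The meridian scale is h = 1 and the parallel scale is k = 1/cos φ = sec φ.
Areal scale at 67.2°: h·k = 1.000 × 2.581 = 2.581.
Areal scale at 10°: h·k = 1.000 × 1.015 = 1.015.
Ratio = 2.581/1.015 ≈ 2.54.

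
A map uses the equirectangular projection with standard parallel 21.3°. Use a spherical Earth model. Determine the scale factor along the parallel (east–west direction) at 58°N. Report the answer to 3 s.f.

The equidistant cylindrical projection with φ₀ = 21.3° has h = 1 (meridians true) and k = cos φ₀ / cos φ along parallels.
k = cos 21.3° / cos 58° = 0.9317/0.5299 = 1.758.

1.76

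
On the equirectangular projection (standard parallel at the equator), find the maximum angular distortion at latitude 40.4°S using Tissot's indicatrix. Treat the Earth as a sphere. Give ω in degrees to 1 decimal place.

15.6°

Plate carrée maps x = Rλ, y = Rφ. The meridian scale is h = 1 and the parallel scale is k = 1/cos φ = sec φ.
At 40.4°: h = 1.000, k = 1.313; principal scales a = 1.313, b = 1.000.
sin(ω/2) = (a − b)/(a + b) = 0.3131/2.313 = 0.1354, so ω = 2 arcsin(0.1354) ≈ 15.6°.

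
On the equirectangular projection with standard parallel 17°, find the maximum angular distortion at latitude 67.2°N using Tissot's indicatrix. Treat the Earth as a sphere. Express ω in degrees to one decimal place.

In the equirectangular projection with standard parallel φ₀ = 17° (x = Rλ cos φ₀, y = Rφ), meridians are true-scale (h = 1) and the parallel scale is k = cos φ₀ / cos φ.
At 67.2°: h = 1.000, k = 2.468; principal scales a = 2.468, b = 1.000.
sin(ω/2) = (a − b)/(a + b) = 1.468/3.468 = 0.4233, so ω = 2 arcsin(0.4233) ≈ 50.1°.

50.1°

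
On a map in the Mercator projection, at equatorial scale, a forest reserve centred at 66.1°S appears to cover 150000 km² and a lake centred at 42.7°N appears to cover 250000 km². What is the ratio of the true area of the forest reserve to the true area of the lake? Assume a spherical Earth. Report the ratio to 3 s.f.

Mercator's areal exaggeration is sec²φ; hence true area = (apparent area) · cos²φ.
True area of forest reserve: 150000 × cos²(66.1°) = 150000 × 0.1641 = 24620 km².
True area of lake: 250000 × cos²(42.7°) = 250000 × 0.5401 = 135000 km².
Ratio = 24620 / 135000 ≈ 0.182.

0.182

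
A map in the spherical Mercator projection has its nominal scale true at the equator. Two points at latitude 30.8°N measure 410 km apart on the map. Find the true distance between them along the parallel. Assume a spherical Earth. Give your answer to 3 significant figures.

The Mercator projection is conformal; its linear scale factor is the same in every direction and equals sec φ = 1/cos φ.
Along the parallel at 30.8°, map distances are exaggerated by k = sec 30.8° = 1.164.
True distance = 410 / 1.164 = 410 × cos 30.8° ≈ 352 km.

352 km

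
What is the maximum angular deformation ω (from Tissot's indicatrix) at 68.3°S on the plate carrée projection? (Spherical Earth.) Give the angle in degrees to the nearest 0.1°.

Plate carrée maps x = Rλ, y = Rφ. The meridian scale is h = 1 and the parallel scale is k = 1/cos φ = sec φ.
At 68.3°: h = 1.000, k = 2.705; principal scales a = 2.705, b = 1.000.
sin(ω/2) = (a − b)/(a + b) = 1.705/3.705 = 0.4601, so ω = 2 arcsin(0.4601) ≈ 54.8°.

54.8°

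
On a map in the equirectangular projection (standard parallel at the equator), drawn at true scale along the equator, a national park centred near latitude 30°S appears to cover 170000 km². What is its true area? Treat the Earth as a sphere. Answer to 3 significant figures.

Plate carrée maps x = Rλ, y = Rφ. The meridian scale is h = 1 and the parallel scale is k = 1/cos φ = sec φ.
Areal scale = h·k = 1 × sec φ; at 30°, h = 1.000, k = 1.155, so h·k = 1.155.
True area = apparent / (areal scale) = 170000 / 1.155 ≈ 147000 km².

147000 km²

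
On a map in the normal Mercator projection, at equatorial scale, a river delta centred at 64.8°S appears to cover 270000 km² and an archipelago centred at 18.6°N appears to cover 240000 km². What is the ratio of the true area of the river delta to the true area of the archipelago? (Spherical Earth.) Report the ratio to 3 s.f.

Mercator's areal exaggeration is sec²φ; hence true area = (apparent area) · cos²φ.
True area of river delta: 270000 × cos²(64.8°) = 270000 × 0.1813 = 48950 km².
True area of archipelago: 240000 × cos²(18.6°) = 240000 × 0.8983 = 215600 km².
Ratio = 48950 / 215600 ≈ 0.227.

0.227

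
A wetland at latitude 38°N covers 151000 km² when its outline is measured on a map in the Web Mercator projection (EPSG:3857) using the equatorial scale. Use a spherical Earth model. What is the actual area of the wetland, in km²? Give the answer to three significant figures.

93800 km²

The Mercator projection is conformal; its linear scale factor is the same in every direction and equals sec φ = 1/cos φ.
Areal scale = k² = sec²φ = 1/cos²(38°) = 1/0.7880² = 1.610.
True area = apparent / (areal scale) = 151000 / 1.610 ≈ 93800 km².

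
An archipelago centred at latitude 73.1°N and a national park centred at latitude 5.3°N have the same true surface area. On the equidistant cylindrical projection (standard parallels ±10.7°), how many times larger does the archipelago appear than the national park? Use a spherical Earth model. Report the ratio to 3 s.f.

3.43

In the equirectangular projection with standard parallel φ₀ = 10.7° (x = Rλ cos φ₀, y = Rφ), meridians are true-scale (h = 1) and the parallel scale is k = cos φ₀ / cos φ.
Areal scale at 73.1°: h·k = 1.000 × 3.380 = 3.380.
Areal scale at 5.3°: h·k = 1.000 × 0.9868 = 0.9868.
Ratio = 3.380/0.9868 ≈ 3.43.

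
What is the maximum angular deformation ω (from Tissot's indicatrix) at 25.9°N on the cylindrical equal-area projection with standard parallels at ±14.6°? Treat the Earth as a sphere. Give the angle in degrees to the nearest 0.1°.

Cylindrical equal-area (φ₀ = 14.6°): h = cos φ / cos 14.6° along meridians, k = cos 14.6° / cos φ along parallels; h·k = 1.
At 25.9°: h = 0.9296, k = 1.076; principal scales a = 1.076, b = 0.9296.
sin(ω/2) = (a − b)/(a + b) = 0.1462/2.005 = 0.07290, so ω = 2 arcsin(0.07290) ≈ 8.4°.

8.4°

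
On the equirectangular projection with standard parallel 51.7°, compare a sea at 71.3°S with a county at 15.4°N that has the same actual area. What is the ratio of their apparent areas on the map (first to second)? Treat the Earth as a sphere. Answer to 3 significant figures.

3.01

In the equirectangular projection with standard parallel φ₀ = 51.7° (x = Rλ cos φ₀, y = Rφ), meridians are true-scale (h = 1) and the parallel scale is k = cos φ₀ / cos φ.
Areal scale at 71.3°: h·k = 1.000 × 1.933 = 1.933.
Areal scale at 15.4°: h·k = 1.000 × 0.6429 = 0.6429.
Ratio = 1.933/0.6429 ≈ 3.01.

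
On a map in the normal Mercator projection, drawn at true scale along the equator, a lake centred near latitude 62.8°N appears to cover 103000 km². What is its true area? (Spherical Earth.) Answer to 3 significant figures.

The Mercator projection is conformal; its linear scale factor is the same in every direction and equals sec φ = 1/cos φ.
Areal scale = k² = sec²φ = 1/cos²(62.8°) = 1/0.4571² = 4.786.
True area = apparent / (areal scale) = 103000 / 4.786 ≈ 21500 km².

21500 km²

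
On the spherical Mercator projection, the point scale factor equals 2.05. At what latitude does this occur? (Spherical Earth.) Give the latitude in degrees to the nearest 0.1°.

60.8°

Mercator scale is k = sec φ = 1/cos φ.
1/cos φ = 2.05  ⇒  cos φ = 0.4878  ⇒  φ = arccos(0.4878) ≈ 60.8°.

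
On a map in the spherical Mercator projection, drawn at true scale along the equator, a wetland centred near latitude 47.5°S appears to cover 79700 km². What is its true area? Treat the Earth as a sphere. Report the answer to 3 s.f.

The Mercator projection is conformal; its linear scale factor is the same in every direction and equals sec φ = 1/cos φ.
Areal scale = k² = sec²φ = 1/cos²(47.5°) = 1/0.6756² = 2.191.
True area = apparent / (areal scale) = 79700 / 2.191 ≈ 36400 km².

36400 km²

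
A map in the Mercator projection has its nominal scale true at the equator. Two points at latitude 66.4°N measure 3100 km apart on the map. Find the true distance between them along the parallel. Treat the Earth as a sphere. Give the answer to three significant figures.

1240 km

The Mercator projection is conformal; its linear scale factor is the same in every direction and equals sec φ = 1/cos φ.
Along the parallel at 66.4°, map distances are exaggerated by k = sec 66.4° = 2.498.
True distance = 3100 / 2.498 = 3100 × cos 66.4° ≈ 1240 km.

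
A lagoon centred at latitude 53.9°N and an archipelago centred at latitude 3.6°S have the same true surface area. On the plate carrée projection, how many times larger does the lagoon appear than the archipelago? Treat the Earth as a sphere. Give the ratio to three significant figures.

1.69

In the plate carrée (x = Rλ, y = Rφ), meridians are true-scale (h = 1) and parallels are stretched by k = sec φ.
Areal scale at 53.9°: h·k = 1.000 × 1.697 = 1.697.
Areal scale at 3.6°: h·k = 1.000 × 1.002 = 1.002.
Ratio = 1.697/1.002 ≈ 1.69.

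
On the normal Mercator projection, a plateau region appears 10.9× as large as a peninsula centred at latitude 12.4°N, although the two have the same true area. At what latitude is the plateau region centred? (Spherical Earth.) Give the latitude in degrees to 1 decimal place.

72.8°

On Mercator, (apparent₁)/(apparent₂) = sec²φ₁ / sec²φ₂ when true areas are equal.
cos²φ₂ / cos²φ₁ = 10.9  ⇒  cos φ₁ = cos 12.4° / √10.9 = 0.9767/3.302 = 0.2958.
φ₁ = arccos(0.2958) ≈ 72.8°.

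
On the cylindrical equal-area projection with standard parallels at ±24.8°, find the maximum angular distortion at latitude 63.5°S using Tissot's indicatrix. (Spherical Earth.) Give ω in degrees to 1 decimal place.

Cylindrical equal-area (φ₀ = 24.8°): h = cos φ / cos 24.8° along meridians, k = cos 24.8° / cos φ along parallels; h·k = 1.
At 63.5°: h = 0.4915, k = 2.034; principal scales a = 2.034, b = 0.4915.
sin(ω/2) = (a − b)/(a + b) = 1.543/2.526 = 0.6108, so ω = 2 arcsin(0.6108) ≈ 75.3°.

75.3°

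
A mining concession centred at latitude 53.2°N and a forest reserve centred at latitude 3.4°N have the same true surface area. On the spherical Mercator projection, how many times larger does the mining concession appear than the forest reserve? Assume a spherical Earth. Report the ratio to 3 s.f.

2.78

Mercator is conformal with k = sec φ, so areal scale = k² = sec²φ.
At 53.2°: sec²(53.2°) = 1/0.5990² = 2.787.
At 3.4°: sec²(3.4°) = 1/0.9982² = 1.004.
Ratio = 2.787/1.004 = cos²(3.4°)/cos²(53.2°) ≈ 2.78.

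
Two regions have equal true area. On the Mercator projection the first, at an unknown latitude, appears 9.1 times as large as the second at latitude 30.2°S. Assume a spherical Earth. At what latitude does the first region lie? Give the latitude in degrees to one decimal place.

Mercator areal scale is sec²φ, so apparent-area ratio = sec²φ₁ / sec²φ₂ = cos²φ₂ / cos²φ₁.
cos²φ₂ / cos²φ₁ = 9.1  ⇒  cos φ₁ = cos 30.2° / √9.1 = 0.8643/3.017 = 0.2865.
φ₁ = arccos(0.2865) ≈ 73.4°.

73.4°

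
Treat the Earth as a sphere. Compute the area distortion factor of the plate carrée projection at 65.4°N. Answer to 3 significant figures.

2.40

For the equirectangular projection with φ₀ = 0 (plate carrée), h = 1 along meridians and k = sec φ along parallels.
Areal scale = h·k = 1 × sec φ; at 65.4°, h = 1.000, k = 2.402, so h·k = 2.402.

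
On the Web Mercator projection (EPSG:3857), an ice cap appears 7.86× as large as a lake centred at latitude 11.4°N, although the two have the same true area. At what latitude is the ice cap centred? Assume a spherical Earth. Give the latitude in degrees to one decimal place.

69.5°

On Mercator, (apparent₁)/(apparent₂) = sec²φ₁ / sec²φ₂ when true areas are equal.
cos²φ₂ / cos²φ₁ = 7.86  ⇒  cos φ₁ = cos 11.4° / √7.86 = 0.9803/2.804 = 0.3497.
φ₁ = arccos(0.3497) ≈ 69.5°.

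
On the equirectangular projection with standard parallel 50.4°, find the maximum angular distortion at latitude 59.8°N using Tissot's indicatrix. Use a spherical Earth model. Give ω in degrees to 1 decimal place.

13.5°

In the equirectangular projection with standard parallel φ₀ = 50.4° (x = Rλ cos φ₀, y = Rφ), meridians are true-scale (h = 1) and the parallel scale is k = cos φ₀ / cos φ.
At 59.8°: h = 1.000, k = 1.267; principal scales a = 1.267, b = 1.000.
sin(ω/2) = (a − b)/(a + b) = 0.2672/2.267 = 0.1179, so ω = 2 arcsin(0.1179) ≈ 13.5°.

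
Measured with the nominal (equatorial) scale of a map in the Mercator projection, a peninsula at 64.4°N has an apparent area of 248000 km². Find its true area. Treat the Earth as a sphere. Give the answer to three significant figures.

The Mercator projection is conformal; its linear scale factor is the same in every direction and equals sec φ = 1/cos φ.
Areal scale = k² = sec²φ = 1/cos²(64.4°) = 1/0.4321² = 5.356.
True area = apparent / (areal scale) = 248000 / 5.356 ≈ 46300 km².

46300 km²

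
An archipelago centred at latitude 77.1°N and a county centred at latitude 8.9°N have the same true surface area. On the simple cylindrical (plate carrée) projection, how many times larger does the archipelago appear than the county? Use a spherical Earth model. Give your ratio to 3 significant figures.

Plate carrée maps x = Rλ, y = Rφ. The meridian scale is h = 1 and the parallel scale is k = 1/cos φ = sec φ.
Areal scale at 77.1°: h·k = 1.000 × 4.479 = 4.479.
Areal scale at 8.9°: h·k = 1.000 × 1.012 = 1.012.
Ratio = 4.479/1.012 ≈ 4.43.

4.43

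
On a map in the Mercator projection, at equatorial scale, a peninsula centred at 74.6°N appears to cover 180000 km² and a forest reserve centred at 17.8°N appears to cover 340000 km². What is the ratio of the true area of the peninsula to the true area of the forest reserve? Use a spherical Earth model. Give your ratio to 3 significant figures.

On Mercator the areal scale is sec²φ, so true area = apparent × cos²φ.
True area of peninsula: 180000 × cos²(74.6°) = 180000 × 0.07052 = 12690 km².
True area of forest reserve: 340000 × cos²(17.8°) = 340000 × 0.9066 = 308200 km².
Ratio = 12690 / 308200 ≈ 0.0412.

0.0412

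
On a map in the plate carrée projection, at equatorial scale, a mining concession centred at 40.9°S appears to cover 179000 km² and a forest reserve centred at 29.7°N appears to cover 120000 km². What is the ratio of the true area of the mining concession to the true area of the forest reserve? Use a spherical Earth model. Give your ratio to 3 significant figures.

On the plate carrée, areal scale = h·k = 1 × sec φ, so true area = apparent × cos φ.
True area of mining concession: 179000 × cos(40.9°) = 179000 × 0.7559 = 135300 km².
True area of forest reserve: 120000 × cos(29.7°) = 120000 × 0.8686 = 104200 km².
Ratio = 135300 / 104200 ≈ 1.30.

1.30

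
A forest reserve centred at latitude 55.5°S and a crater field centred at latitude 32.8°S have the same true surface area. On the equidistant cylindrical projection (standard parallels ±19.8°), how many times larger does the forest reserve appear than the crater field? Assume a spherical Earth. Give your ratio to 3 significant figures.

1.48

With standard parallel φ₀ = 19.8°, the equirectangular projection gives x = Rλ cos φ₀, y = Rφ, so h = 1 and k = cos 19.8° / cos φ.
Areal scale at 55.5°: h·k = 1.000 × 1.661 = 1.661.
Areal scale at 32.8°: h·k = 1.000 × 1.119 = 1.119.
Ratio = 1.661/1.119 ≈ 1.48.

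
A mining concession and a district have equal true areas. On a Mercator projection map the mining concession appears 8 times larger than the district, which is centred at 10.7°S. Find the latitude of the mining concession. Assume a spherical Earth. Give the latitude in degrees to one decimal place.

69.7°

Mercator areal scale is sec²φ, so apparent-area ratio = sec²φ₁ / sec²φ₂ = cos²φ₂ / cos²φ₁.
cos²φ₂ / cos²φ₁ = 8  ⇒  cos φ₁ = cos 10.7° / √8 = 0.9826/2.828 = 0.3474.
φ₁ = arccos(0.3474) ≈ 69.7°.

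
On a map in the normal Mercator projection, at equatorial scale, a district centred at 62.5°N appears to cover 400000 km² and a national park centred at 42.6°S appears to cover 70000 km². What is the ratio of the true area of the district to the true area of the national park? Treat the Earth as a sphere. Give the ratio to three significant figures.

2.25

Mercator's areal exaggeration is sec²φ; hence true area = (apparent area) · cos²φ.
True area of district: 400000 × cos²(62.5°) = 400000 × 0.2132 = 85280 km².
True area of national park: 70000 × cos²(42.6°) = 70000 × 0.5418 = 37930 km².
Ratio = 85280 / 37930 ≈ 2.25.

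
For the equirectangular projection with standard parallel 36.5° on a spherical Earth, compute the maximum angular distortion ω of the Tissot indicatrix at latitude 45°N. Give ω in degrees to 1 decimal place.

7.3°

In the equirectangular projection with standard parallel φ₀ = 36.5° (x = Rλ cos φ₀, y = Rφ), meridians are true-scale (h = 1) and the parallel scale is k = cos φ₀ / cos φ.
At 45°: h = 1.000, k = 1.137; principal scales a = 1.137, b = 1.000.
sin(ω/2) = (a − b)/(a + b) = 0.1368/2.137 = 0.06403, so ω = 2 arcsin(0.06403) ≈ 7.3°.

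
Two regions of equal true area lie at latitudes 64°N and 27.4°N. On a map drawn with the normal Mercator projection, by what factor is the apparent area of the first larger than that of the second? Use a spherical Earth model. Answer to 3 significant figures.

Mercator areal scale is sec²φ.
At 64°: sec²(64°) = 1/0.4384² = 5.204.
At 27.4°: sec²(27.4°) = 1/0.8878² = 1.269.
Ratio = 5.204/1.269 = cos²(27.4°)/cos²(64°) ≈ 4.10.

4.10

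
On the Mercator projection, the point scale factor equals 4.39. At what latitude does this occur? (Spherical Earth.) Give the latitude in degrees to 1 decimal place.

Mercator scale is k = sec φ = 1/cos φ.
1/cos φ = 4.39  ⇒  cos φ = 0.2278  ⇒  φ = arccos(0.2278) ≈ 76.8°.

76.8°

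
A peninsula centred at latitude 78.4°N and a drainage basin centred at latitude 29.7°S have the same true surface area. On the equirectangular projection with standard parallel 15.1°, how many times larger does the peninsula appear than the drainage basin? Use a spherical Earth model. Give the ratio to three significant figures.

4.32

In the equirectangular projection with standard parallel φ₀ = 15.1° (x = Rλ cos φ₀, y = Rφ), meridians are true-scale (h = 1) and the parallel scale is k = cos φ₀ / cos φ.
Areal scale at 78.4°: h·k = 1.000 × 4.801 = 4.801.
Areal scale at 29.7°: h·k = 1.000 × 1.111 = 1.111.
Ratio = 4.801/1.111 ≈ 4.32.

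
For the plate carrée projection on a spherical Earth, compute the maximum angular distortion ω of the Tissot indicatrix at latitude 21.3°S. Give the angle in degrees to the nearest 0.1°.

4.1°

In the plate carrée (x = Rλ, y = Rφ), meridians are true-scale (h = 1) and parallels are stretched by k = sec φ.
At 21.3°: h = 1.000, k = 1.073; principal scales a = 1.073, b = 1.000.
sin(ω/2) = (a − b)/(a + b) = 0.07332/2.073 = 0.03536, so ω = 2 arcsin(0.03536) ≈ 4.1°.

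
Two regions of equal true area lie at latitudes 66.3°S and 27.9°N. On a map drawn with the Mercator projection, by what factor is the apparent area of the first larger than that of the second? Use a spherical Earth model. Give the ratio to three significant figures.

4.83

Mercator areal scale is sec²φ.
At 66.3°: sec²(66.3°) = 1/0.4019² = 6.190.
At 27.9°: sec²(27.9°) = 1/0.8838² = 1.280.
Ratio = 6.190/1.280 = cos²(27.9°)/cos²(66.3°) ≈ 4.83.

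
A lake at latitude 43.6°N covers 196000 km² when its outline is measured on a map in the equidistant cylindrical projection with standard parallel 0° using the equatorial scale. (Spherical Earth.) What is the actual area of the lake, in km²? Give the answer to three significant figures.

For the equirectangular projection with φ₀ = 0 (plate carrée), h = 1 along meridians and k = sec φ along parallels.
Areal scale = h·k = 1 × sec φ; at 43.6°, h = 1.000, k = 1.381, so h·k = 1.381.
True area = apparent / (areal scale) = 196000 / 1.381 ≈ 142000 km².

142000 km²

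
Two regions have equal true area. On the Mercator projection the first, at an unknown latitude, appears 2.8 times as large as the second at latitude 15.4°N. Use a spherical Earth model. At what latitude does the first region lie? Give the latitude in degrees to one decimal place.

On Mercator, (apparent₁)/(apparent₂) = sec²φ₁ / sec²φ₂ when true areas are equal.
cos²φ₂ / cos²φ₁ = 2.8  ⇒  cos φ₁ = cos 15.4° / √2.8 = 0.9641/1.673 = 0.5762.
φ₁ = arccos(0.5762) ≈ 54.8°.

54.8°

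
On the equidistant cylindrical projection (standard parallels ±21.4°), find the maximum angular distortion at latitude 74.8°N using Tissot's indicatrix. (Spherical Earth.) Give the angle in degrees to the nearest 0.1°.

68.2°

The equidistant cylindrical projection with φ₀ = 21.4° has h = 1 (meridians true) and k = cos φ₀ / cos φ along parallels.
At 74.8°: h = 1.000, k = 3.551; principal scales a = 3.551, b = 1.000.
sin(ω/2) = (a − b)/(a + b) = 2.551/4.551 = 0.5605, so ω = 2 arcsin(0.5605) ≈ 68.2°.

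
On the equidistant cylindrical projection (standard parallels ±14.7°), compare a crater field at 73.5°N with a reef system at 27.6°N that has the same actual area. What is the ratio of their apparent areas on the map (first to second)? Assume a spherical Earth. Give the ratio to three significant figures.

With standard parallel φ₀ = 14.7°, the equirectangular projection gives x = Rλ cos φ₀, y = Rφ, so h = 1 and k = cos 14.7° / cos φ.
Areal scale at 73.5°: h·k = 1.000 × 3.406 = 3.406.
Areal scale at 27.6°: h·k = 1.000 × 1.091 = 1.091.
Ratio = 3.406/1.091 ≈ 3.12.

3.12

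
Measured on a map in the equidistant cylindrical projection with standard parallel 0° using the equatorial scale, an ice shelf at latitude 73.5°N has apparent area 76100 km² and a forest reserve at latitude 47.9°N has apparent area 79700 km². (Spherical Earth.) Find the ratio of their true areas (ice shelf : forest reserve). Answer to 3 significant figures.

On the plate carrée, areal scale = h·k = 1 × sec φ, so true area = apparent × cos φ.
True area of ice shelf: 76100 × cos(73.5°) = 76100 × 0.2840 = 21610 km².
True area of forest reserve: 79700 × cos(47.9°) = 79700 × 0.6704 = 53430 km².
Ratio = 21610 / 53430 ≈ 0.404.

0.404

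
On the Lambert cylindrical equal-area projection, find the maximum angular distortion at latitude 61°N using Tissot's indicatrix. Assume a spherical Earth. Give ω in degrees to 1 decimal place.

The Lambert cylindrical equal-area projection is the cylindrical equal-area projection with its standard parallel at the equator (φ₀ = 0). A cylindrical equal-area projection with standard parallel φ₀ has meridian scale h = cos φ / cos φ₀ and parallel scale k = cos φ₀ / cos φ (so areas are preserved, h·k = 1).
At 61°: h = 0.4848, k = 2.063; principal scales a = 2.063, b = 0.4848.
sin(ω/2) = (a − b)/(a + b) = 1.578/2.547 = 0.6194, so ω = 2 arcsin(0.6194) ≈ 76.5°.

76.5°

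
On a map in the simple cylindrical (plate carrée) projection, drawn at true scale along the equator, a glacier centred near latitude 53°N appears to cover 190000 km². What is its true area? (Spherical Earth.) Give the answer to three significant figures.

For the equirectangular projection with φ₀ = 0 (plate carrée), h = 1 along meridians and k = sec φ along parallels.
Areal scale = h·k = 1 × sec φ; at 53°, h = 1.000, k = 1.662, so h·k = 1.662.
True area = apparent / (areal scale) = 190000 / 1.662 ≈ 114000 km².

114000 km²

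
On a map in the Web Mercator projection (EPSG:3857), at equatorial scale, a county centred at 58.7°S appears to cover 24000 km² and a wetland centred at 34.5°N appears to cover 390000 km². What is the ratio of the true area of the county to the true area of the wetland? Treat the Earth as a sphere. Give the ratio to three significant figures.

0.0245

Mercator's areal exaggeration is sec²φ; hence true area = (apparent area) · cos²φ.
True area of county: 24000 × cos²(58.7°) = 24000 × 0.2699 = 6478 km².
True area of wetland: 390000 × cos²(34.5°) = 390000 × 0.6792 = 264900 km².
Ratio = 6478 / 264900 ≈ 0.0245.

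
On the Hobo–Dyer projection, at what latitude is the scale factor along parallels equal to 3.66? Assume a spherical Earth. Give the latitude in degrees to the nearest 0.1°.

77.5°

The Hobo–Dyer projection is cylindrical equal-area with φ₀ = 37.5°. For cylindrical equal-area with standard parallel φ₀, h = cos φ / cos φ₀ and k = cos φ₀ / cos φ, so h·k = 1.
k = cos φ₀ / cos φ = 3.66  ⇒  cos φ = cos 37.5° / 3.66 = 0.2168.
φ = arccos(0.2168) ≈ 77.5°.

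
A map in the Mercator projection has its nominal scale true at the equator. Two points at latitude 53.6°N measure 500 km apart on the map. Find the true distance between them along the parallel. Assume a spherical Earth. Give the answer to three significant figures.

297 km

Mercator is conformal, so the point scale is isotropic: h = k = sec φ = 1/cos φ.
Along the parallel at 53.6°, map distances are exaggerated by k = sec 53.6° = 1.685.
True distance = 500 / 1.685 = 500 × cos 53.6° ≈ 297 km.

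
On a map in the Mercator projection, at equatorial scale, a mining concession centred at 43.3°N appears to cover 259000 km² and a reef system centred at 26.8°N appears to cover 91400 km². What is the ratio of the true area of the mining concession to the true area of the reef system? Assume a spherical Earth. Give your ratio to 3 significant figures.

1.88

Mercator's areal exaggeration is sec²φ; hence true area = (apparent area) · cos²φ.
True area of mining concession: 259000 × cos²(43.3°) = 259000 × 0.5297 = 137200 km².
True area of reef system: 91400 × cos²(26.8°) = 91400 × 0.7967 = 72820 km².
Ratio = 137200 / 72820 ≈ 1.88.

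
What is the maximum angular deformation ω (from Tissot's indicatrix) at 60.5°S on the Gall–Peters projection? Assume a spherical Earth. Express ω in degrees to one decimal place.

Gall–Peters is a cylindrical equal-area projection with standard parallels at ±45°. Cylindrical equal-area (φ₀ = 45°): h = cos φ / cos 45° along meridians, k = cos 45° / cos φ along parallels; h·k = 1.
At 60.5°: h = 0.6964, k = 1.436; principal scales a = 1.436, b = 0.6964.
sin(ω/2) = (a − b)/(a + b) = 0.7396/2.132 = 0.3468, so ω = 2 arcsin(0.3468) ≈ 40.6°.

40.6°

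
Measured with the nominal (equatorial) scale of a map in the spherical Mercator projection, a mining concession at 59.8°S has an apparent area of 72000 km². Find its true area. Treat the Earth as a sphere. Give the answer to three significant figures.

For Mercator, h = k = sec φ (a conformal cylindrical projection has a single point scale, 1/cos φ).
Areal scale = k² = sec²φ = 1/cos²(59.8°) = 1/0.5030² = 3.952.
True area = apparent / (areal scale) = 72000 / 3.952 ≈ 18200 km².

18200 km²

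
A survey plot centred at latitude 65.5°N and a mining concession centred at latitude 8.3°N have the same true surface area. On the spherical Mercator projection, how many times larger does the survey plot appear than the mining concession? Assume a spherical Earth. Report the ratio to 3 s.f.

5.69

On Mercator, area is exaggerated by sec²φ = 1/cos²φ.
At 65.5°: sec²(65.5°) = 1/0.4147² = 5.815.
At 8.3°: sec²(8.3°) = 1/0.9895² = 1.021.
Ratio = 5.815/1.021 = cos²(8.3°)/cos²(65.5°) ≈ 5.69.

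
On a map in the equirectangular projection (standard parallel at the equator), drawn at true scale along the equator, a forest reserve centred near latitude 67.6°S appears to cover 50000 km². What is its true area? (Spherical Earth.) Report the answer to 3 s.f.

19100 km²

For the equirectangular projection with φ₀ = 0 (plate carrée), h = 1 along meridians and k = sec φ along parallels.
Areal scale = h·k = 1 × sec φ; at 67.6°, h = 1.000, k = 2.624, so h·k = 2.624.
True area = apparent / (areal scale) = 50000 / 2.624 ≈ 19100 km².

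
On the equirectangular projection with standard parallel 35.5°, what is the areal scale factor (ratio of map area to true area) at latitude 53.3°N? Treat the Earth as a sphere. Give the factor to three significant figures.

1.36

In the equirectangular projection with standard parallel φ₀ = 35.5° (x = Rλ cos φ₀, y = Rφ), meridians are true-scale (h = 1) and the parallel scale is k = cos φ₀ / cos φ.
Areal scale = h·k = 1 × cos φ₀ / cos φ; at 53.3°, h = 1.000, k = 1.362, so h·k = 1.362.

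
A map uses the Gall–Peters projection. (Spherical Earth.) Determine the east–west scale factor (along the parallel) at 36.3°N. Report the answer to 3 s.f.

Gall–Peters is a cylindrical equal-area projection with standard parallels at ±45°. A cylindrical equal-area projection with standard parallel φ₀ has meridian scale h = cos φ / cos φ₀ and parallel scale k = cos φ₀ / cos φ (so areas are preserved, h·k = 1).
k = cos 45° / cos 36.3° = 0.7071/0.8059 = 0.8774.

0.877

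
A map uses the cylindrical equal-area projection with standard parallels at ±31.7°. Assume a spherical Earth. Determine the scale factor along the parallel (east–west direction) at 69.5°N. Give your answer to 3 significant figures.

2.43

Cylindrical equal-area (φ₀ = 31.7°): h = cos φ / cos 31.7° along meridians, k = cos 31.7° / cos φ along parallels; h·k = 1.
k = cos 31.7° / cos 69.5° = 0.8508/0.3502 = 2.429.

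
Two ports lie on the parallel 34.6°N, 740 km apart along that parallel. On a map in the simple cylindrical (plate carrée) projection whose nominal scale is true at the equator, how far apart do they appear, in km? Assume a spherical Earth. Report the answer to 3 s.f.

For the equirectangular projection with φ₀ = 0 (plate carrée), h = 1 along meridians and k = sec φ along parallels.
Along the parallel, k = sec 34.6° = 1/0.8231 = 1.215.
Map distance = 740 × 1.215 ≈ 899 km.

899 km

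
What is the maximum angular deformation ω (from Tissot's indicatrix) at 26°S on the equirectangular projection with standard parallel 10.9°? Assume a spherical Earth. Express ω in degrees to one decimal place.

5.1°

In the equirectangular projection with standard parallel φ₀ = 10.9° (x = Rλ cos φ₀, y = Rφ), meridians are true-scale (h = 1) and the parallel scale is k = cos φ₀ / cos φ.
At 26°: h = 1.000, k = 1.093; principal scales a = 1.093, b = 1.000.
sin(ω/2) = (a − b)/(a + b) = 0.09253/2.093 = 0.04422, so ω = 2 arcsin(0.04422) ≈ 5.1°.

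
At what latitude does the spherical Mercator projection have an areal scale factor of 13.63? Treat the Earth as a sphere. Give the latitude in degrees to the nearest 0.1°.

74.3°

Mercator areal scale is sec²φ.
sec²φ = 13.63  ⇒  cos²φ = 0.07337  ⇒  cos φ = 0.2709.
φ = arccos(0.2709) ≈ 74.3°.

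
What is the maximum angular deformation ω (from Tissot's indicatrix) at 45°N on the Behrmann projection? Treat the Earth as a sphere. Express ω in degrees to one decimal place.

Behrmann is a cylindrical equal-area projection with standard parallels at ±30°. A cylindrical equal-area projection with standard parallel φ₀ has meridian scale h = cos φ / cos φ₀ and parallel scale k = cos φ₀ / cos φ (so areas are preserved, h·k = 1).
At 45°: h = 0.8165, k = 1.225; principal scales a = 1.225, b = 0.8165.
sin(ω/2) = (a − b)/(a + b) = 0.4082/2.041 = 0.2000, so ω = 2 arcsin(0.2000) ≈ 23.1°.

23.1°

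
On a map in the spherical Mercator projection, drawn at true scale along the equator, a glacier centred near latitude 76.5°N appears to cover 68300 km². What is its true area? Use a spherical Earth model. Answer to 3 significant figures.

3720 km²

For Mercator, h = k = sec φ (a conformal cylindrical projection has a single point scale, 1/cos φ).
Areal scale = k² = sec²φ = 1/cos²(76.5°) = 1/0.2334² = 18.35.
True area = apparent / (areal scale) = 68300 / 18.35 ≈ 3720 km².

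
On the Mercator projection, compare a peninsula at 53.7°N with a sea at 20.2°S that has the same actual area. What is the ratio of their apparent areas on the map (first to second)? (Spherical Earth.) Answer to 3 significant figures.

2.51

Mercator areal scale is sec²φ.
At 53.7°: sec²(53.7°) = 1/0.5920² = 2.853.
At 20.2°: sec²(20.2°) = 1/0.9385² = 1.135.
Ratio = 2.853/1.135 = cos²(20.2°)/cos²(53.7°) ≈ 2.51.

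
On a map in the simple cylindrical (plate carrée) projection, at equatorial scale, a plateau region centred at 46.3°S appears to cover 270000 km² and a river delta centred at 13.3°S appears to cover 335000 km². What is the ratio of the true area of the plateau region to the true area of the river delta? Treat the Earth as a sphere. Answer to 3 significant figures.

Plate carrée has h = 1 and k = sec φ, giving areal scale sec φ; true area = (apparent area) · cos φ.
True area of plateau region: 270000 × cos(46.3°) = 270000 × 0.6909 = 186500 km².
True area of river delta: 335000 × cos(13.3°) = 335000 × 0.9732 = 326000 km².
Ratio = 186500 / 326000 ≈ 0.572.

0.572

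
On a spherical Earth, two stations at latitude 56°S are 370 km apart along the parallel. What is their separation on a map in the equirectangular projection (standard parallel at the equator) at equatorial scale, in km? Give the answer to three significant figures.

662 km

In the plate carrée (x = Rλ, y = Rφ), meridians are true-scale (h = 1) and parallels are stretched by k = sec φ.
Along the parallel, k = sec 56° = 1/0.5592 = 1.788.
Map distance = 370 × 1.788 ≈ 662 km.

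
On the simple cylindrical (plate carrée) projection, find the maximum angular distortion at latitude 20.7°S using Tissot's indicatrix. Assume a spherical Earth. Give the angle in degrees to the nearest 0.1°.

3.8°

For the equirectangular projection with φ₀ = 0 (plate carrée), h = 1 along meridians and k = sec φ along parallels.
At 20.7°: h = 1.000, k = 1.069; principal scales a = 1.069, b = 1.000.
sin(ω/2) = (a − b)/(a + b) = 0.06901/2.069 = 0.03335, so ω = 2 arcsin(0.03335) ≈ 3.8°.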